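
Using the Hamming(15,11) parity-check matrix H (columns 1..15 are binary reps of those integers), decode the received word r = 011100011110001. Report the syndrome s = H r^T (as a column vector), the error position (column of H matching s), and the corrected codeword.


s = (1, 0, 1, 0)^T, error position = 10, corrected codeword c = 011100011010001

Compute s = H r^T mod 2 one row at a time:
  s_1 = 1 + 1 + 1 + 1 + 0 + 0 + 0 + 1 = 5 ≡ 1 (mod 2).
  s_2 = 1 + 0 + 0 + 0 + 0 + 0 + 0 + 1 = 2 ≡ 0 (mod 2).
  s_3 = 1 + 1 + 0 + 0 + 1 + 1 + 0 + 1 = 5 ≡ 1 (mod 2).
  s_4 = 0 + 1 + 0 + 0 + 1 + 1 + 0 + 1 = 4 ≡ 0 (mod 2).
s = (1, 0, 1, 0)^T — this equals column 10 of H (binary 1010), so error is at position 10.
Correct: flip bit 10 of r = 011100011110001 to get c = 011100011010001.


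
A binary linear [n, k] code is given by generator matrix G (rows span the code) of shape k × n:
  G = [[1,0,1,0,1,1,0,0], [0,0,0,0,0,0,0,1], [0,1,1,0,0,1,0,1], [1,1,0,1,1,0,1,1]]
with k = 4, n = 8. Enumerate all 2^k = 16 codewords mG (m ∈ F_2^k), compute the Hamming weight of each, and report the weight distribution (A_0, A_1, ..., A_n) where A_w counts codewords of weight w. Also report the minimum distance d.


Weight distribution: A_0 = 1, A_1 = 1, A_2 = 1, A_3 = 3, A_4 = 3, A_5 = 3, A_6 = 3, A_7 = 1. Minimum distance d = 1.

Enumerate all 2^4 = 16 messages m ∈ F_2^4.
For each, compute codeword c = mG in F_2^8, then tally its weight.
  m = 0000 → c = 00000000, weight = 0.
  m = 1000 → c = 10101100, weight = 4.
  m = 0100 → c = 00000001, weight = 1.
  m = 1100 → c = 10101101, weight = 5.
  m = 0010 → c = 01100101, weight = 4.
  m = 1010 → c = 11001001, weight = 4.
  m = 0110 → c = 01100100, weight = 3.
  m = 1110 → c = 11001000, weight = 3.
  m = 0001 → c = 11011011, weight = 6.
  m = 1001 → c = 01110111, weight = 6.
  m = 0101 → c = 11011010, weight = 5.
  m = 1101 → c = 01110110, weight = 5.
  m = 0011 → c = 10111110, weight = 6.
  m = 1011 → c = 00010010, weight = 2.
  m = 0111 → c = 10111111, weight = 7.
  m = 1111 → c = 00010011, weight = 3.
Tally weights:
  weight 0: 1 codewords.
  weight 1: 1 codewords.
  weight 2: 1 codewords.
  weight 3: 3 codewords.
  weight 4: 3 codewords.
  weight 5: 3 codewords.
  weight 6: 3 codewords.
  weight 7: 1 codewords.
Minimum distance d = smallest w > 0 with A_w > 0 = 1.
Sanity: Σ A_w = 16 = 2^4 = 16 ✓.


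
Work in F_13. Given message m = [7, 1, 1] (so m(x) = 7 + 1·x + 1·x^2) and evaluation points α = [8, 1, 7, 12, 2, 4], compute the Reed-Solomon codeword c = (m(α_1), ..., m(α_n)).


c = [1, 9, 11, 7, 0, 1]

Message polynomial: m(x) = 7 + 1·x + 1·x^2 (mod 13).
For each evaluation point α_i, compute m(α_i) mod 13:
  α_1 = 8: Horner steps 1 → 9 → 1, so m(8) = 1.
  α_2 = 1: Horner steps 1 → 2 → 9, so m(1) = 9.
  α_3 = 7: Horner steps 1 → 8 → 11, so m(7) = 11.
  α_4 = 12: Horner steps 1 → 0 → 7, so m(12) = 7.
  α_5 = 2: Horner steps 1 → 3 → 0, so m(2) = 0.
  α_6 = 4: Horner steps 1 → 5 → 1, so m(4) = 1.
Codeword c = [1, 9, 11, 7, 0, 1] ∈ F_13^6.


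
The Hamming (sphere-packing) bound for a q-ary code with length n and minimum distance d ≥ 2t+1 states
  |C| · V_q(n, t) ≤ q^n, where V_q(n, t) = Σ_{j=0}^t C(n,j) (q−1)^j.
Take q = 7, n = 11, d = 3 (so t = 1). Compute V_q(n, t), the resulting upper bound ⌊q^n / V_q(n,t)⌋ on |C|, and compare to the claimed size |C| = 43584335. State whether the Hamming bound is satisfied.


V_q(n, t) = 67, q^n = 1977326743, Hamming bound = 29512339, |C| = 43584335 > bound (violated).

Step 1: Compute V_q(n, t) = Σ_{j=0}^1 C(n, j) (q−1)^j.
  j = 0: C(11,0)·(6)^0 = 1·1 = 1.
  j = 1: C(11,1)·(6)^1 = 11·6 = 66.
  V_q(n, t) = 1 + 66 = 67.
Step 2: q^n = 7^11 = 1977326743.
Step 3: Hamming bound ⌊q^n / V_q(n,t)⌋ = ⌊1977326743/67⌋ = 29512339.
Step 4: Compare |C| = 43584335 to 29512339: violated.
The claimed |C| lies above the Hamming bound, so no 7-ary code of length 11 with d ≥ 3 can have 43584335 codewords.


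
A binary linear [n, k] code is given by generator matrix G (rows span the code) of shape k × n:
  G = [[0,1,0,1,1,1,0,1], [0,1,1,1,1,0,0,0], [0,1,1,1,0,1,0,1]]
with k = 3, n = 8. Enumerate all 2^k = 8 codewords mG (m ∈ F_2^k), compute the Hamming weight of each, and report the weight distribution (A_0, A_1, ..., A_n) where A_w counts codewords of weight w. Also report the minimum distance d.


Weight distribution: A_0 = 1, A_2 = 2, A_3 = 2, A_4 = 1, A_5 = 2. Minimum distance d = 2.

Enumerate all 2^3 = 8 messages m ∈ F_2^3.
For each, compute codeword c = mG in F_2^8, then tally its weight.
  m = 000 → c = 00000000, weight = 0.
  m = 100 → c = 01011101, weight = 5.
  m = 010 → c = 01111000, weight = 4.
  m = 110 → c = 00100101, weight = 3.
  m = 001 → c = 01110101, weight = 5.
  m = 101 → c = 00101000, weight = 2.
  m = 011 → c = 00001101, weight = 3.
  m = 111 → c = 01010000, weight = 2.
Tally weights:
  weight 0: 1 codewords.
  weight 2: 2 codewords.
  weight 3: 2 codewords.
  weight 4: 1 codewords.
  weight 5: 2 codewords.
Minimum distance d = smallest w > 0 with A_w > 0 = 2.
Sanity: Σ A_w = 8 = 2^3 = 8 ✓.


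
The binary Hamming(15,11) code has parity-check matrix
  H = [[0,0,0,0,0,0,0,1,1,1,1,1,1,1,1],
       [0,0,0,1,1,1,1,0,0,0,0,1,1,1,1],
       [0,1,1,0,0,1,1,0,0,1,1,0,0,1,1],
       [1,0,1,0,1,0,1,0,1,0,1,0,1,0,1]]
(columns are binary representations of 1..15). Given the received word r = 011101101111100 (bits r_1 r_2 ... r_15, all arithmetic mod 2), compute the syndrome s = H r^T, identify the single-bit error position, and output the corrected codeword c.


s = (1, 1, 0, 1)^T, error position = 13, corrected codeword c = 011101101111000

Compute s = H r^T mod 2 one row at a time:
  s_1 = 0 + 1 + 1 + 1 + 1 + 1 + 0 + 0 = 5 ≡ 1 (mod 2).
  s_2 = 1 + 0 + 1 + 1 + 1 + 1 + 0 + 0 = 5 ≡ 1 (mod 2).
  s_3 = 1 + 1 + 1 + 1 + 1 + 1 + 0 + 0 = 6 ≡ 0 (mod 2).
  s_4 = 0 + 1 + 0 + 1 + 1 + 1 + 1 + 0 = 5 ≡ 1 (mod 2).
s = (1, 1, 0, 1)^T — this equals column 13 of H (binary 1101), so error is at position 13.
Correct: flip bit 13 of r = 011101101111100 to get c = 011101101111000.


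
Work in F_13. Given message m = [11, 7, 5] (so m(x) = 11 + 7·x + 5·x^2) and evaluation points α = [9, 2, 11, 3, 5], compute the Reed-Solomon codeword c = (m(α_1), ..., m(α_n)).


c = [11, 6, 4, 12, 2]

Message polynomial: m(x) = 11 + 7·x + 5·x^2 (mod 13).
For each evaluation point α_i, compute m(α_i) mod 13:
  α_1 = 9: Horner steps 5 → 0 → 11, so m(9) = 11.
  α_2 = 2: Horner steps 5 → 4 → 6, so m(2) = 6.
  α_3 = 11: Horner steps 5 → 10 → 4, so m(11) = 4.
  α_4 = 3: Horner steps 5 → 9 → 12, so m(3) = 12.
  α_5 = 5: Horner steps 5 → 6 → 2, so m(5) = 2.
Codeword c = [11, 6, 4, 12, 2] ∈ F_13^5.


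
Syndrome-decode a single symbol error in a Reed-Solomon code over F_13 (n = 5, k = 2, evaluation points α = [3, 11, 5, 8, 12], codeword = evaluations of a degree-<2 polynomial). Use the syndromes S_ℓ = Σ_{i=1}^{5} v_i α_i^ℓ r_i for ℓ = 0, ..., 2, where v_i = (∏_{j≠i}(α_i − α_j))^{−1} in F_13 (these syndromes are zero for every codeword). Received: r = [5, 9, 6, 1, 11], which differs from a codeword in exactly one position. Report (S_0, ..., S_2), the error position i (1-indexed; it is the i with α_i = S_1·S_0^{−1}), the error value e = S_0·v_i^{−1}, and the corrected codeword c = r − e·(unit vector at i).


S = (12, 1, 12), error at position 5, error magnitude e = 8, c = [5, 9, 6, 1, 3].

Step 1: column multipliers v_i = (∏_{j≠i}(α_i − α_j))^{−1} mod 13.
  i = 1 (α = 3): (3−11)(3−5)(3−8)(3−12) = (−8)·(−2)·(−5)·(−9) = 720 ≡ 5, so v_1 = 5^{−1} = 8 (mod 13).
  i = 2 (α = 11): (11−3)(11−5)(11−8)(11−12) = 8·6·3·(−1) = −144 ≡ 12, so v_2 = 12^{−1} = 12 (mod 13).
  i = 3 (α = 5): (5−3)(5−11)(5−8)(5−12) = 2·(−6)·(−3)·(−7) = −252 ≡ 8, so v_3 = 8^{−1} = 5 (mod 13).
  i = 4 (α = 8): (8−3)(8−11)(8−5)(8−12) = 5·(−3)·3·(−4) = 180 ≡ 11, so v_4 = 11^{−1} = 6 (mod 13).
  i = 5 (α = 12): (12−3)(12−11)(12−5)(12−8) = 9·1·7·4 = 252 ≡ 5, so v_5 = 5^{−1} = 8 (mod 13).
  v = [8, 12, 5, 6, 8].
Step 2: syndromes of r = [5, 9, 6, 1, 11] (all sums mod 13).
  S_0 = Σ v_i r_i = 8·5 + 12·9 + 5·6 + 6·1 + 8·11 = 272 ≡ 12.
  S_1 = Σ v_i α_i r_i = 8·3·5 + 12·11·9 + 5·5·6 + 6·8·1 + 8·12·11 = 2562 ≡ 1.
  α_i^2 mod 13 = [9, 4, 12, 12, 1].
  S_2 = Σ v_i α_i^2 r_i = 8·9·5 + 12·4·9 + 5·12·6 + 6·12·1 + 8·1·11 = 1312 ≡ 12.
  S = (12, 1, 12) ≠ 0, so r is not a codeword (an error is present).
Step 3: locate the error. For a single error e at position i, S_ℓ = v_i·e·α_i^ℓ, so α_err = S_1/S_0.
  S_0^{−1} = 12^{−1} = 12 (mod 13), so α_err = 1·12 = 12 ≡ 12 = α_5. Error position i = 5.
  Consistency check: S_2/S_1 = 12·1 = 12 ≡ 12 = α_err ✓ (single-error assumption holds).
Step 4: error magnitude e = S_0/v_5 = S_0·∏_{j≠5}(α_5 − α_j) = 12·5 = 60 ≡ 8 (mod 13).
Step 5: correct position 5: c_5 = r_5 − e = 11 − 8 ≡ 3 (mod 13). Hence c = [5, 9, 6, 1, 3].
  Check: interpolating c through the α_i gives m(x) = 10 + 7·x (degree < 2) with m(α_i) = c_i for every i, so c is indeed a codeword.


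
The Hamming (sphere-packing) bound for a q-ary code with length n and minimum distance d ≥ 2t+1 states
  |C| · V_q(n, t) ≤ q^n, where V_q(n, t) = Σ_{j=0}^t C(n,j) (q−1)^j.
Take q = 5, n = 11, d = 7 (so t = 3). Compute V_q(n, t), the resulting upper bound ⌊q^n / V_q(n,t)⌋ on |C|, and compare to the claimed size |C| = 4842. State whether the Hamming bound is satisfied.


V_q(n, t) = 11485, q^n = 48828125, Hamming bound = 4251, |C| = 4842 > bound (violated).

Step 1: Compute V_q(n, t) = Σ_{j=0}^3 C(n, j) (q−1)^j.
  j = 0: C(11,0)·(4)^0 = 1·1 = 1.
  j = 1: C(11,1)·(4)^1 = 11·4 = 44.
  j = 2: C(11,2)·(4)^2 = 55·16 = 880.
  j = 3: C(11,3)·(4)^3 = 165·64 = 10560.
  V_q(n, t) = 1 + 44 + 880 + 10560 = 11485.
Step 2: q^n = 5^11 = 48828125.
Step 3: Hamming bound ⌊q^n / V_q(n,t)⌋ = ⌊48828125/11485⌋ = 4251.
Step 4: Compare |C| = 4842 to 4251: violated.
The claimed |C| lies above the Hamming bound, so no 5-ary code of length 11 with d ≥ 7 can have 4842 codewords.


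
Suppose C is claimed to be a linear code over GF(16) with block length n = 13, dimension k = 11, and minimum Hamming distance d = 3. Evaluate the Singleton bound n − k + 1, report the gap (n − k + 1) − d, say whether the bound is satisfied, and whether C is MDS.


Singleton RHS = n − k + 1 = 3, slack = 0, bound satisfied, MDS.

Singleton bound: d ≤ n − k + 1.
Here n = 13, k = 11, so n − k + 1 = 3.
Given d = 3, check d ≤ 3: YES.
Slack = (n − k + 1) − d = 0.
The code is MDS (slack = 0).
Description: the claimed parameters are [13, 11, 3]_16; such a code would be MDS (meets Singleton bound).


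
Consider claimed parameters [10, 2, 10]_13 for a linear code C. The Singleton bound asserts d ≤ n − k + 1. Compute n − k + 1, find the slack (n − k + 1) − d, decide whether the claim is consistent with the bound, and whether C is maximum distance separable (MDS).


Singleton RHS = n − k + 1 = 9, slack = -1, bound violated (no such code; not MDS).

Singleton bound: d ≤ n − k + 1.
Here n = 10, k = 2, so n − k + 1 = 9.
Given d = 10, check d ≤ 9: NO.
Slack = (n − k + 1) − d = -1.
The slack is negative: d = 10 exceeds n − k + 1 = 9 by 1, so the Singleton bound is violated and no linear [10, 2, 10]_13 code can exist. In particular it is not MDS (MDS requires d = n − k + 1 exactly).
Description: the claimed parameters are [10, 2, 10]_13; such a code would be impossible (violates the Singleton bound).


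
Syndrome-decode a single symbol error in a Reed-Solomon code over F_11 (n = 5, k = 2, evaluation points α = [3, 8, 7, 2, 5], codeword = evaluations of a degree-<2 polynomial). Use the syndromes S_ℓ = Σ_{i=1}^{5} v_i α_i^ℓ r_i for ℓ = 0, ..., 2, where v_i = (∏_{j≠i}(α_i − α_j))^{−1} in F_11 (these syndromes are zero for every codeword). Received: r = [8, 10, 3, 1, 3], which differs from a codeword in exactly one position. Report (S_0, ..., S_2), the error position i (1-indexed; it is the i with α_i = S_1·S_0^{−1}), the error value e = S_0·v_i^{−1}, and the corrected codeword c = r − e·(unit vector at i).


S = (1, 5, 3), error at position 5, error magnitude e = 3, c = [8, 10, 3, 1, 0].

Step 1: column multipliers v_i = (∏_{j≠i}(α_i − α_j))^{−1} mod 11.
  i = 1 (α = 3): (3−8)(3−7)(3−2)(3−5) = (−5)·(−4)·1·(−2) = −40 ≡ 4, so v_1 = 4^{−1} = 3 (mod 11).
  i = 2 (α = 8): (8−3)(8−7)(8−2)(8−5) = 5·1·6·3 = 90 ≡ 2, so v_2 = 2^{−1} = 6 (mod 11).
  i = 3 (α = 7): (7−3)(7−8)(7−2)(7−5) = 4·(−1)·5·2 = −40 ≡ 4, so v_3 = 4^{−1} = 3 (mod 11).
  i = 4 (α = 2): (2−3)(2−8)(2−7)(2−5) = (−1)·(−6)·(−5)·(−3) = 90 ≡ 2, so v_4 = 2^{−1} = 6 (mod 11).
  i = 5 (α = 5): (5−3)(5−8)(5−7)(5−2) = 2·(−3)·(−2)·3 = 36 ≡ 3, so v_5 = 3^{−1} = 4 (mod 11).
  v = [3, 6, 3, 6, 4].
Step 2: syndromes of r = [8, 10, 3, 1, 3] (all sums mod 11).
  S_0 = Σ v_i r_i = 3·8 + 6·10 + 3·3 + 6·1 + 4·3 = 111 ≡ 1.
  S_1 = Σ v_i α_i r_i = 3·3·8 + 6·8·10 + 3·7·3 + 6·2·1 + 4·5·3 = 687 ≡ 5.
  α_i^2 mod 11 = [9, 9, 5, 4, 3].
  S_2 = Σ v_i α_i^2 r_i = 3·9·8 + 6·9·10 + 3·5·3 + 6·4·1 + 4·3·3 = 861 ≡ 3.
  S = (1, 5, 3) ≠ 0, so r is not a codeword (an error is present).
Step 3: locate the error. For a single error e at position i, S_ℓ = v_i·e·α_i^ℓ, so α_err = S_1/S_0.
  S_0^{−1} = 1^{−1} = 1 (mod 11), so α_err = 5·1 = 5 ≡ 5 = α_5. Error position i = 5.
  Consistency check: S_2/S_1 = 3·9 = 27 ≡ 5 = α_err ✓ (single-error assumption holds).
Step 4: error magnitude e = S_0/v_5 = S_0·∏_{j≠5}(α_5 − α_j) = 1·3 = 3 ≡ 3 (mod 11).
Step 5: correct position 5: c_5 = r_5 − e = 3 − 3 ≡ 0 (mod 11). Hence c = [8, 10, 3, 1, 0].
  Check: interpolating c through the α_i gives m(x) = 9 + 7·x (degree < 2) with m(α_i) = c_i for every i, so c is indeed a codeword.


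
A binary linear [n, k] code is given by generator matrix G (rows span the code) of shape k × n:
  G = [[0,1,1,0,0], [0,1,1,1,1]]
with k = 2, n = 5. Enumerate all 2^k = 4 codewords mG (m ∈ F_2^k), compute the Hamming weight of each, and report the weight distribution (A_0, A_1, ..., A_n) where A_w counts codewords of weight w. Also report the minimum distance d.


Weight distribution: A_0 = 1, A_2 = 2, A_4 = 1. Minimum distance d = 2.

Enumerate all 2^2 = 4 messages m ∈ F_2^2.
For each, compute codeword c = mG in F_2^5, then tally its weight.
  m = 00 → c = 00000, weight = 0.
  m = 10 → c = 01100, weight = 2.
  m = 01 → c = 01111, weight = 4.
  m = 11 → c = 00011, weight = 2.
Tally weights:
  weight 0: 1 codewords.
  weight 2: 2 codewords.
  weight 4: 1 codewords.
Minimum distance d = smallest w > 0 with A_w > 0 = 2.
Sanity: Σ A_w = 4 = 2^2 = 4 ✓.


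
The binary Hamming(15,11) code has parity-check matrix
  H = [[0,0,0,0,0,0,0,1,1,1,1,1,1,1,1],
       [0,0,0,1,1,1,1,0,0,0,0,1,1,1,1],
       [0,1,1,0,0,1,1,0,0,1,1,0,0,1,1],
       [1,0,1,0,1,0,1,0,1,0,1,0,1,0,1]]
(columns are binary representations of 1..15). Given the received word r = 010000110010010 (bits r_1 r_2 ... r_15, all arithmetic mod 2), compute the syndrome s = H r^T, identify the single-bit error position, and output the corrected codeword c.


s = (1, 0, 0, 0)^T, error position = 8, corrected codeword c = 010000100010010

Compute s = H r^T mod 2 one row at a time:
  s_1 = 1 + 0 + 0 + 1 + 0 + 0 + 1 + 0 = 3 ≡ 1 (mod 2).
  s_2 = 0 + 0 + 0 + 1 + 0 + 0 + 1 + 0 = 2 ≡ 0 (mod 2).
  s_3 = 1 + 0 + 0 + 1 + 0 + 1 + 1 + 0 = 4 ≡ 0 (mod 2).
  s_4 = 0 + 0 + 0 + 1 + 0 + 1 + 0 + 0 = 2 ≡ 0 (mod 2).
s = (1, 0, 0, 0)^T — this equals column 8 of H (binary 1000), so error is at position 8.
Correct: flip bit 8 of r = 010000110010010 to get c = 010000100010010.


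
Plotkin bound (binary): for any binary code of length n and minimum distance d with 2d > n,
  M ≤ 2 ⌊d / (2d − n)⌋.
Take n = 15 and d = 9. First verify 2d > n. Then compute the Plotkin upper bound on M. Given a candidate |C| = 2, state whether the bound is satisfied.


Plotkin bound M ≤ 6; given |C| = 2 ≤ bound (satisfied).

Check applicability: 2d = 18, n = 15.
2d − n = 3 > 0, so Plotkin applies.
Compute d/(2d−n) = 9/3 ≈ 3.0000.
⌊d/(2d−n)⌋ = 3.
Plotkin bound: M ≤ 2·3 = 6.
Given |C| = 2, check: satisfied.
This |C| is below the Plotkin bound.


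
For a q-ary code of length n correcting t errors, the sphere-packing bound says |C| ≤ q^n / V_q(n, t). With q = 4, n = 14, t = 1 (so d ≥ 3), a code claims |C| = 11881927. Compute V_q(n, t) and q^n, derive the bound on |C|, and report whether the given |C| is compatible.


V_q(n, t) = 43, q^n = 268435456, Hamming bound = 6242685, |C| = 11881927 > bound (violated).

Step 1: Compute V_q(n, t) = Σ_{j=0}^1 C(n, j) (q−1)^j.
  j = 0: C(14,0)·(3)^0 = 1·1 = 1.
  j = 1: C(14,1)·(3)^1 = 14·3 = 42.
  V_q(n, t) = 1 + 42 = 43.
Step 2: q^n = 4^14 = 268435456.
Step 3: Hamming bound ⌊q^n / V_q(n,t)⌋ = ⌊268435456/43⌋ = 6242685.
Step 4: Compare |C| = 11881927 to 6242685: violated.
The claimed |C| lies above the Hamming bound, so no 4-ary code of length 14 with d ≥ 3 can have 11881927 codewords.


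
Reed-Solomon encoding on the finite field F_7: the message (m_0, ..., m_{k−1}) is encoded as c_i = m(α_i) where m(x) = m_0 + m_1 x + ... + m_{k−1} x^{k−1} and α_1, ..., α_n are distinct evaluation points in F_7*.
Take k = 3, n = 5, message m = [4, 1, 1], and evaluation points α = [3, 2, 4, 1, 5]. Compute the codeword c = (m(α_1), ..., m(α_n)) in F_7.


c = [2, 3, 3, 6, 6]

Message polynomial: m(x) = 4 + 1·x + 1·x^2 (mod 7).
For each evaluation point α_i, compute m(α_i) mod 7:
  α_1 = 3: Horner steps 1 → 4 → 2, so m(3) = 2.
  α_2 = 2: Horner steps 1 → 3 → 3, so m(2) = 3.
  α_3 = 4: Horner steps 1 → 5 → 3, so m(4) = 3.
  α_4 = 1: Horner steps 1 → 2 → 6, so m(1) = 6.
  α_5 = 5: Horner steps 1 → 6 → 6, so m(5) = 6.
Codeword c = [2, 3, 3, 6, 6] ∈ F_7^5.


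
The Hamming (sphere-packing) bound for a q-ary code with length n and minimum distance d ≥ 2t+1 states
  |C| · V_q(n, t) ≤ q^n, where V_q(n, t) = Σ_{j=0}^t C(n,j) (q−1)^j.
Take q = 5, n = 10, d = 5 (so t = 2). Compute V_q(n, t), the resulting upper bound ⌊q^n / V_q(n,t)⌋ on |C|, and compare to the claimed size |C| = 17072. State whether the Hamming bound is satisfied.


V_q(n, t) = 761, q^n = 9765625, Hamming bound = 12832, |C| = 17072 > bound (violated).

Step 1: Compute V_q(n, t) = Σ_{j=0}^2 C(n, j) (q−1)^j.
  j = 0: C(10,0)·(4)^0 = 1·1 = 1.
  j = 1: C(10,1)·(4)^1 = 10·4 = 40.
  j = 2: C(10,2)·(4)^2 = 45·16 = 720.
  V_q(n, t) = 1 + 40 + 720 = 761.
Step 2: q^n = 5^10 = 9765625.
Step 3: Hamming bound ⌊q^n / V_q(n,t)⌋ = ⌊9765625/761⌋ = 12832.
Step 4: Compare |C| = 17072 to 12832: violated.
The claimed |C| lies above the Hamming bound, so no 5-ary code of length 10 with d ≥ 5 can have 17072 codewords.


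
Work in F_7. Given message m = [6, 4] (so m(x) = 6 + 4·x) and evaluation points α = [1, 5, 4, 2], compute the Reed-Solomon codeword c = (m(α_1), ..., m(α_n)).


c = [3, 5, 1, 0]

Message polynomial: m(x) = 6 + 4·x (mod 7).
For each evaluation point α_i, compute m(α_i) mod 7:
  α_1 = 1: Horner steps 4 → 3, so m(1) = 3.
  α_2 = 5: Horner steps 4 → 5, so m(5) = 5.
  α_3 = 4: Horner steps 4 → 1, so m(4) = 1.
  α_4 = 2: Horner steps 4 → 0, so m(2) = 0.
Codeword c = [3, 5, 1, 0] ∈ F_7^4.


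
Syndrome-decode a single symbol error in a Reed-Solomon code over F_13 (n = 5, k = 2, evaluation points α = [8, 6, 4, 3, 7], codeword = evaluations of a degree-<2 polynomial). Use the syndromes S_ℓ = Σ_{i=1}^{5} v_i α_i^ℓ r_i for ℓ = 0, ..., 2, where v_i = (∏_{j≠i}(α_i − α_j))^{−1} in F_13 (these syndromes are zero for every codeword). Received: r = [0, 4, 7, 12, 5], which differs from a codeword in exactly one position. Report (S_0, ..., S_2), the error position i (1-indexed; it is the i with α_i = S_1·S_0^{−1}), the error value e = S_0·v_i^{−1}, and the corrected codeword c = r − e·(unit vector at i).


S = (6, 10, 8), error at position 2, error magnitude e = 7, c = [0, 10, 7, 12, 5].

Step 1: column multipliers v_i = (∏_{j≠i}(α_i − α_j))^{−1} mod 13.
  i = 1 (α = 8): (8−6)(8−4)(8−3)(8−7) = 2·4·5·1 = 40 ≡ 1, so v_1 = 1^{−1} = 1 (mod 13).
  i = 2 (α = 6): (6−8)(6−4)(6−3)(6−7) = (−2)·2·3·(−1) = 12 ≡ 12, so v_2 = 12^{−1} = 12 (mod 13).
  i = 3 (α = 4): (4−8)(4−6)(4−3)(4−7) = (−4)·(−2)·1·(−3) = −24 ≡ 2, so v_3 = 2^{−1} = 7 (mod 13).
  i = 4 (α = 3): (3−8)(3−6)(3−4)(3−7) = (−5)·(−3)·(−1)·(−4) = 60 ≡ 8, so v_4 = 8^{−1} = 5 (mod 13).
  i = 5 (α = 7): (7−8)(7−6)(7−4)(7−3) = (−1)·1·3·4 = −12 ≡ 1, so v_5 = 1^{−1} = 1 (mod 13).
  v = [1, 12, 7, 5, 1].
Step 2: syndromes of r = [0, 4, 7, 12, 5] (all sums mod 13).
  S_0 = Σ v_i r_i = 1·0 + 12·4 + 7·7 + 5·12 + 1·5 = 162 ≡ 6.
  S_1 = Σ v_i α_i r_i = 1·8·0 + 12·6·4 + 7·4·7 + 5·3·12 + 1·7·5 = 699 ≡ 10.
  α_i^2 mod 13 = [12, 10, 3, 9, 10].
  S_2 = Σ v_i α_i^2 r_i = 1·12·0 + 12·10·4 + 7·3·7 + 5·9·12 + 1·10·5 = 1217 ≡ 8.
  S = (6, 10, 8) ≠ 0, so r is not a codeword (an error is present).
Step 3: locate the error. For a single error e at position i, S_ℓ = v_i·e·α_i^ℓ, so α_err = S_1/S_0.
  S_0^{−1} = 6^{−1} = 11 (mod 13), so α_err = 10·11 = 110 ≡ 6 = α_2. Error position i = 2.
  Consistency check: S_2/S_1 = 8·4 = 32 ≡ 6 = α_err ✓ (single-error assumption holds).
Step 4: error magnitude e = S_0/v_2 = S_0·∏_{j≠2}(α_2 − α_j) = 6·12 = 72 ≡ 7 (mod 13).
Step 5: correct position 2: c_2 = r_2 − e = 4 − 7 ≡ 10 (mod 13). Hence c = [0, 10, 7, 12, 5].
  Check: interpolating c through the α_i gives m(x) = 1 + 8·x (degree < 2) with m(α_i) = c_i for every i, so c is indeed a codeword.


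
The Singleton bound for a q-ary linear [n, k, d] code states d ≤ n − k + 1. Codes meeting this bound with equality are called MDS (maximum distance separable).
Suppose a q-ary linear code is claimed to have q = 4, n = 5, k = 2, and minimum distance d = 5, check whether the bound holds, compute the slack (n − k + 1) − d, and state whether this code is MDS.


Singleton RHS = n − k + 1 = 4, slack = -1, bound violated (no such code; not MDS).

Singleton bound: d ≤ n − k + 1.
Here n = 5, k = 2, so n − k + 1 = 4.
Given d = 5, check d ≤ 4: NO.
Slack = (n − k + 1) − d = -1.
The slack is negative: d = 5 exceeds n − k + 1 = 4 by 1, so the Singleton bound is violated and no linear [5, 2, 5]_4 code can exist. In particular it is not MDS (MDS requires d = n − k + 1 exactly).
Description: the claimed parameters are [5, 2, 5]_4; such a code would be impossible (violates the Singleton bound).


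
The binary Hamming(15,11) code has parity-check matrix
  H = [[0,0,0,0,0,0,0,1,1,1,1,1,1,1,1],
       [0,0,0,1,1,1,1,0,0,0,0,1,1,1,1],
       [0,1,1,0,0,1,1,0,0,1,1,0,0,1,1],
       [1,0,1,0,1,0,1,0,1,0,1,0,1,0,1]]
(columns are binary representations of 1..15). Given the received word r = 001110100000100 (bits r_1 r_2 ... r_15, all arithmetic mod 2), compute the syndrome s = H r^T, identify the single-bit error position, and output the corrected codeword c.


s = (1, 0, 0, 0)^T, error position = 8, corrected codeword c = 001110110000100

Compute s = H r^T mod 2 one row at a time:
  s_1 = 0 + 0 + 0 + 0 + 0 + 1 + 0 + 0 = 1 ≡ 1 (mod 2).
  s_2 = 1 + 1 + 0 + 1 + 0 + 1 + 0 + 0 = 4 ≡ 0 (mod 2).
  s_3 = 0 + 1 + 0 + 1 + 0 + 0 + 0 + 0 = 2 ≡ 0 (mod 2).
  s_4 = 0 + 1 + 1 + 1 + 0 + 0 + 1 + 0 = 4 ≡ 0 (mod 2).
s = (1, 0, 0, 0)^T — this equals column 8 of H (binary 1000), so error is at position 8.
Correct: flip bit 8 of r = 001110100000100 to get c = 001110110000100.


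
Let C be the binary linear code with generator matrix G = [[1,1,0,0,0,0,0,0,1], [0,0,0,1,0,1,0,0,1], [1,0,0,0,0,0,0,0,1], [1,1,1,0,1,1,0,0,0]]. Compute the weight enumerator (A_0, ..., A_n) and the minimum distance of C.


Weight distribution: A_0 = 1, A_1 = 1, A_2 = 1, A_3 = 4, A_4 = 5, A_5 = 3, A_6 = 1. Minimum distance d = 1.

Enumerate all 2^4 = 16 messages m ∈ F_2^4.
For each, compute codeword c = mG in F_2^9, then tally its weight.
  m = 0000 → c = 000000000, weight = 0.
  m = 1000 → c = 110000001, weight = 3.
  m = 0100 → c = 000101001, weight = 3.
  m = 1100 → c = 110101000, weight = 4.
  m = 0010 → c = 100000001, weight = 2.
  m = 1010 → c = 010000000, weight = 1.
  m = 0110 → c = 100101000, weight = 3.
  m = 1110 → c = 010101001, weight = 4.
  m = 0001 → c = 111011000, weight = 5.
  m = 1001 → c = 001011001, weight = 4.
  m = 0101 → c = 111110001, weight = 6.
  m = 1101 → c = 001110000, weight = 3.
  m = 0011 → c = 011011001, weight = 5.
  m = 1011 → c = 101011000, weight = 4.
  m = 0111 → c = 011110000, weight = 4.
  m = 1111 → c = 101110001, weight = 5.
Tally weights:
  weight 0: 1 codewords.
  weight 1: 1 codewords.
  weight 2: 1 codewords.
  weight 3: 4 codewords.
  weight 4: 5 codewords.
  weight 5: 3 codewords.
  weight 6: 1 codewords.
Minimum distance d = smallest w > 0 with A_w > 0 = 1.
Sanity: Σ A_w = 16 = 2^4 = 16 ✓.


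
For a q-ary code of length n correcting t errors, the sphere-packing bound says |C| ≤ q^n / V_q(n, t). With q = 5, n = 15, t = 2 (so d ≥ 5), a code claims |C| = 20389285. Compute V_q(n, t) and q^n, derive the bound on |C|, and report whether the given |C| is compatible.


V_q(n, t) = 1741, q^n = 30517578125, Hamming bound = 17528764, |C| = 20389285 > bound (violated).

Step 1: Compute V_q(n, t) = Σ_{j=0}^2 C(n, j) (q−1)^j.
  j = 0: C(15,0)·(4)^0 = 1·1 = 1.
  j = 1: C(15,1)·(4)^1 = 15·4 = 60.
  j = 2: C(15,2)·(4)^2 = 105·16 = 1680.
  V_q(n, t) = 1 + 60 + 1680 = 1741.
Step 2: q^n = 5^15 = 30517578125.
Step 3: Hamming bound ⌊q^n / V_q(n,t)⌋ = ⌊30517578125/1741⌋ = 17528764.
Step 4: Compare |C| = 20389285 to 17528764: violated.
The claimed |C| lies above the Hamming bound, so no 5-ary code of length 15 with d ≥ 5 can have 20389285 codewords.


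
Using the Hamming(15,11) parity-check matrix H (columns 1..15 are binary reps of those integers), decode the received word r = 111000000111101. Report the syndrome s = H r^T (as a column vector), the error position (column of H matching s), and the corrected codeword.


s = (1, 1, 1, 1)^T, error position = 15, corrected codeword c = 111000000111100

Compute s = H r^T mod 2 one row at a time:
  s_1 = 0 + 0 + 1 + 1 + 1 + 1 + 0 + 1 = 5 ≡ 1 (mod 2).
  s_2 = 0 + 0 + 0 + 0 + 1 + 1 + 0 + 1 = 3 ≡ 1 (mod 2).
  s_3 = 1 + 1 + 0 + 0 + 1 + 1 + 0 + 1 = 5 ≡ 1 (mod 2).
  s_4 = 1 + 1 + 0 + 0 + 0 + 1 + 1 + 1 = 5 ≡ 1 (mod 2).
s = (1, 1, 1, 1)^T — this equals column 15 of H (binary 1111), so error is at position 15.
Correct: flip bit 15 of r = 111000000111101 to get c = 111000000111100.


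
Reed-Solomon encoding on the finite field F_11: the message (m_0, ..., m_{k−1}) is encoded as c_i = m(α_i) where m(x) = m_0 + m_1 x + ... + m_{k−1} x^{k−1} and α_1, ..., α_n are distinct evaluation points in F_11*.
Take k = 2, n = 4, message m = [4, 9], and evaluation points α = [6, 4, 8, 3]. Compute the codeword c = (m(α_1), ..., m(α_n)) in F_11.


c = [3, 7, 10, 9]

Message polynomial: m(x) = 4 + 9·x (mod 11).
For each evaluation point α_i, compute m(α_i) mod 11:
  α_1 = 6: Horner steps 9 → 3, so m(6) = 3.
  α_2 = 4: Horner steps 9 → 7, so m(4) = 7.
  α_3 = 8: Horner steps 9 → 10, so m(8) = 10.
  α_4 = 3: Horner steps 9 → 9, so m(3) = 9.
Codeword c = [3, 7, 10, 9] ∈ F_11^4.


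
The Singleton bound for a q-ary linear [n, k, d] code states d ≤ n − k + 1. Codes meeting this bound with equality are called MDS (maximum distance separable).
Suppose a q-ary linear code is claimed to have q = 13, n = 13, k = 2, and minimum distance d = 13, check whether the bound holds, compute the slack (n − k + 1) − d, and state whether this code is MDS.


Singleton RHS = n − k + 1 = 12, slack = -1, bound violated (no such code; not MDS).

Singleton bound: d ≤ n − k + 1.
Here n = 13, k = 2, so n − k + 1 = 12.
Given d = 13, check d ≤ 12: NO.
Slack = (n − k + 1) − d = -1.
The slack is negative: d = 13 exceeds n − k + 1 = 12 by 1, so the Singleton bound is violated and no linear [13, 2, 13]_13 code can exist. In particular it is not MDS (MDS requires d = n − k + 1 exactly).
Description: the claimed parameters are [13, 2, 13]_13; such a code would be impossible (violates the Singleton bound).


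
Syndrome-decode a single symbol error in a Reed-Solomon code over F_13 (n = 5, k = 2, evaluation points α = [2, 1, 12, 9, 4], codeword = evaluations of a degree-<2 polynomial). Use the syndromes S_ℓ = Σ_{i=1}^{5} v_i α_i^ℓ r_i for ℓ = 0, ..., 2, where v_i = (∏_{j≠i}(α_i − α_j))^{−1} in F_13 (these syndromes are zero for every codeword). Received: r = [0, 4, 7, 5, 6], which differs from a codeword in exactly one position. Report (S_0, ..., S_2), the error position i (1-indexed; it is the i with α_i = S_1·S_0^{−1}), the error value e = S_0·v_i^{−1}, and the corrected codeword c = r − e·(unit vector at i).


S = (10, 7, 1), error at position 1, error magnitude e = 4, c = [9, 4, 7, 5, 6].

Step 1: column multipliers v_i = (∏_{j≠i}(α_i − α_j))^{−1} mod 13.
  i = 1 (α = 2): (2−1)(2−12)(2−9)(2−4) = 1·(−10)·(−7)·(−2) = −140 ≡ 3, so v_1 = 3^{−1} = 9 (mod 13).
  i = 2 (α = 1): (1−2)(1−12)(1−9)(1−4) = (−1)·(−11)·(−8)·(−3) = 264 ≡ 4, so v_2 = 4^{−1} = 10 (mod 13).
  i = 3 (α = 12): (12−2)(12−1)(12−9)(12−4) = 10·11·3·8 = 2640 ≡ 1, so v_3 = 1^{−1} = 1 (mod 13).
  i = 4 (α = 9): (9−2)(9−1)(9−12)(9−4) = 7·8·(−3)·5 = −840 ≡ 5, so v_4 = 5^{−1} = 8 (mod 13).
  i = 5 (α = 4): (4−2)(4−1)(4−12)(4−9) = 2·3·(−8)·(−5) = 240 ≡ 6, so v_5 = 6^{−1} = 11 (mod 13).
  v = [9, 10, 1, 8, 11].
Step 2: syndromes of r = [0, 4, 7, 5, 6] (all sums mod 13).
  S_0 = Σ v_i r_i = 9·0 + 10·4 + 1·7 + 8·5 + 11·6 = 153 ≡ 10.
  S_1 = Σ v_i α_i r_i = 9·2·0 + 10·1·4 + 1·12·7 + 8·9·5 + 11·4·6 = 748 ≡ 7.
  α_i^2 mod 13 = [4, 1, 1, 3, 3].
  S_2 = Σ v_i α_i^2 r_i = 9·4·0 + 10·1·4 + 1·1·7 + 8·3·5 + 11·3·6 = 365 ≡ 1.
  S = (10, 7, 1) ≠ 0, so r is not a codeword (an error is present).
Step 3: locate the error. For a single error e at position i, S_ℓ = v_i·e·α_i^ℓ, so α_err = S_1/S_0.
  S_0^{−1} = 10^{−1} = 4 (mod 13), so α_err = 7·4 = 28 ≡ 2 = α_1. Error position i = 1.
  Consistency check: S_2/S_1 = 1·2 = 2 ≡ 2 = α_err ✓ (single-error assumption holds).
Step 4: error magnitude e = S_0/v_1 = S_0·∏_{j≠1}(α_1 − α_j) = 10·3 = 30 ≡ 4 (mod 13).
Step 5: correct position 1: c_1 = r_1 − e = 0 − 4 ≡ 9 (mod 13). Hence c = [9, 4, 7, 5, 6].
  Check: interpolating c through the α_i gives m(x) = 12 + 5·x (degree < 2) with m(α_i) = c_i for every i, so c is indeed a codeword.


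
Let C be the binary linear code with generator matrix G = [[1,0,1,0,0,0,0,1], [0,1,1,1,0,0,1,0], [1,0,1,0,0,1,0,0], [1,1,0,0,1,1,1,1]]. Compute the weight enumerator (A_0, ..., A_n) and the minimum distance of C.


Weight distribution: A_0 = 1, A_2 = 1, A_3 = 4, A_4 = 3, A_5 = 4, A_6 = 3. Minimum distance d = 2.

Enumerate all 2^4 = 16 messages m ∈ F_2^4.
For each, compute codeword c = mG in F_2^8, then tally its weight.
  m = 0000 → c = 00000000, weight = 0.
  m = 1000 → c = 10100001, weight = 3.
  m = 0100 → c = 01110010, weight = 4.
  m = 1100 → c = 11010011, weight = 5.
  m = 0010 → c = 10100100, weight = 3.
  m = 1010 → c = 00000101, weight = 2.
  m = 0110 → c = 11010110, weight = 5.
  m = 1110 → c = 01110111, weight = 6.
  m = 0001 → c = 11001111, weight = 6.
  m = 1001 → c = 01101110, weight = 5.
  m = 0101 → c = 10111101, weight = 6.
  m = 1101 → c = 00011100, weight = 3.
  m = 0011 → c = 01101011, weight = 5.
  m = 1011 → c = 11001010, weight = 4.
  m = 0111 → c = 00011001, weight = 3.
  m = 1111 → c = 10111000, weight = 4.
Tally weights:
  weight 0: 1 codewords.
  weight 2: 1 codewords.
  weight 3: 4 codewords.
  weight 4: 3 codewords.
  weight 5: 4 codewords.
  weight 6: 3 codewords.
Minimum distance d = smallest w > 0 with A_w > 0 = 2.
Sanity: Σ A_w = 16 = 2^4 = 16 ✓.


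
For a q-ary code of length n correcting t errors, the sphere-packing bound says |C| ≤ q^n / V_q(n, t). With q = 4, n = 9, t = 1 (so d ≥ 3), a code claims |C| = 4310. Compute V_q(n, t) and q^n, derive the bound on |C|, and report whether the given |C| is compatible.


V_q(n, t) = 28, q^n = 262144, Hamming bound = 9362, |C| = 4310 ≤ bound (satisfied).

Step 1: Compute V_q(n, t) = Σ_{j=0}^1 C(n, j) (q−1)^j.
  j = 0: C(9,0)·(3)^0 = 1·1 = 1.
  j = 1: C(9,1)·(3)^1 = 9·3 = 27.
  V_q(n, t) = 1 + 27 = 28.
Step 2: q^n = 4^9 = 262144.
Step 3: Hamming bound ⌊q^n / V_q(n,t)⌋ = ⌊262144/28⌋ = 9362.
Step 4: Compare |C| = 4310 to 9362: satisfied.
The claimed |C| lies below the Hamming bound.


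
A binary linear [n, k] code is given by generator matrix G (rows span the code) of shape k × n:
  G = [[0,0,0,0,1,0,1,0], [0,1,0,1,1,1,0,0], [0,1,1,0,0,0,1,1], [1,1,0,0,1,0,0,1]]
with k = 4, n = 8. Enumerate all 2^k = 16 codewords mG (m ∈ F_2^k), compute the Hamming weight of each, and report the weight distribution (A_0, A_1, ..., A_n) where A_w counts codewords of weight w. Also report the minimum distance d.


Weight distribution: A_0 = 1, A_2 = 2, A_4 = 9, A_6 = 4. Minimum distance d = 2.

Enumerate all 2^4 = 16 messages m ∈ F_2^4.
For each, compute codeword c = mG in F_2^8, then tally its weight.
  m = 0000 → c = 00000000, weight = 0.
  m = 1000 → c = 00001010, weight = 2.
  m = 0100 → c = 01011100, weight = 4.
  m = 1100 → c = 01010110, weight = 4.
  m = 0010 → c = 01100011, weight = 4.
  m = 1010 → c = 01101001, weight = 4.
  m = 0110 → c = 00111111, weight = 6.
  m = 1110 → c = 00110101, weight = 4.
  m = 0001 → c = 11001001, weight = 4.
  m = 1001 → c = 11000011, weight = 4.
  m = 0101 → c = 10010101, weight = 4.
  m = 1101 → c = 10011111, weight = 6.
  m = 0011 → c = 10101010, weight = 4.
  m = 1011 → c = 10100000, weight = 2.
  m = 0111 → c = 11110110, weight = 6.
  m = 1111 → c = 11111100, weight = 6.
Tally weights:
  weight 0: 1 codewords.
  weight 2: 2 codewords.
  weight 4: 9 codewords.
  weight 6: 4 codewords.
Minimum distance d = smallest w > 0 with A_w > 0 = 2.
Sanity: Σ A_w = 16 = 2^4 = 16 ✓.


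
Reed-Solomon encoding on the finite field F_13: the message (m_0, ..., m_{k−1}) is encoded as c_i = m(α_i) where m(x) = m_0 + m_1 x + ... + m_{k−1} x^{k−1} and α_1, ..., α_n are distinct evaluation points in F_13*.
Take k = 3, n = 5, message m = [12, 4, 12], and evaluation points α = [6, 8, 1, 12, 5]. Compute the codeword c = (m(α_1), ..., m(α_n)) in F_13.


c = [0, 6, 2, 7, 7]

Message polynomial: m(x) = 12 + 4·x + 12·x^2 (mod 13).
For each evaluation point α_i, compute m(α_i) mod 13:
  α_1 = 6: Horner steps 12 → 11 → 0, so m(6) = 0.
  α_2 = 8: Horner steps 12 → 9 → 6, so m(8) = 6.
  α_3 = 1: Horner steps 12 → 3 → 2, so m(1) = 2.
  α_4 = 12: Horner steps 12 → 5 → 7, so m(12) = 7.
  α_5 = 5: Horner steps 12 → 12 → 7, so m(5) = 7.
Codeword c = [0, 6, 2, 7, 7] ∈ F_13^5.


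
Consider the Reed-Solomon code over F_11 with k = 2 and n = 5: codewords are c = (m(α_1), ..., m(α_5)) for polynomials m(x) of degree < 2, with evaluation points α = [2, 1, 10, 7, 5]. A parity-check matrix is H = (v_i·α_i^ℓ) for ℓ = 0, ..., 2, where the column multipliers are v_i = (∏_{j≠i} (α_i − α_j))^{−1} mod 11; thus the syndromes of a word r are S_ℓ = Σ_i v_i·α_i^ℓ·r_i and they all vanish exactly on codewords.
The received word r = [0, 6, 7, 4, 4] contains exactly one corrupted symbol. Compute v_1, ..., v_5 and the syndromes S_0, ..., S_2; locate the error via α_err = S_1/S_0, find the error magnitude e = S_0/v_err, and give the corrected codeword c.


S = (8, 1, 7), error at position 4, error magnitude e = 1, c = [0, 6, 7, 3, 4].

Step 1: column multipliers v_i = (∏_{j≠i}(α_i − α_j))^{−1} mod 11.
  i = 1 (α = 2): (2−1)(2−10)(2−7)(2−5) = 1·(−8)·(−5)·(−3) = −120 ≡ 1, so v_1 = 1^{−1} = 1 (mod 11).
  i = 2 (α = 1): (1−2)(1−10)(1−7)(1−5) = (−1)·(−9)·(−6)·(−4) = 216 ≡ 7, so v_2 = 7^{−1} = 8 (mod 11).
  i = 3 (α = 10): (10−2)(10−1)(10−7)(10−5) = 8·9·3·5 = 1080 ≡ 2, so v_3 = 2^{−1} = 6 (mod 11).
  i = 4 (α = 7): (7−2)(7−1)(7−10)(7−5) = 5·6·(−3)·2 = −180 ≡ 7, so v_4 = 7^{−1} = 8 (mod 11).
  i = 5 (α = 5): (5−2)(5−1)(5−10)(5−7) = 3·4·(−5)·(−2) = 120 ≡ 10, so v_5 = 10^{−1} = 10 (mod 11).
  v = [1, 8, 6, 8, 10].
Step 2: syndromes of r = [0, 6, 7, 4, 4] (all sums mod 11).
  S_0 = Σ v_i r_i = 1·0 + 8·6 + 6·7 + 8·4 + 10·4 = 162 ≡ 8.
  S_1 = Σ v_i α_i r_i = 1·2·0 + 8·1·6 + 6·10·7 + 8·7·4 + 10·5·4 = 892 ≡ 1.
  α_i^2 mod 11 = [4, 1, 1, 5, 3].
  S_2 = Σ v_i α_i^2 r_i = 1·4·0 + 8·1·6 + 6·1·7 + 8·5·4 + 10·3·4 = 370 ≡ 7.
  S = (8, 1, 7) ≠ 0, so r is not a codeword (an error is present).
Step 3: locate the error. For a single error e at position i, S_ℓ = v_i·e·α_i^ℓ, so α_err = S_1/S_0.
  S_0^{−1} = 8^{−1} = 7 (mod 11), so α_err = 1·7 = 7 ≡ 7 = α_4. Error position i = 4.
  Consistency check: S_2/S_1 = 7·1 = 7 ≡ 7 = α_err ✓ (single-error assumption holds).
Step 4: error magnitude e = S_0/v_4 = S_0·∏_{j≠4}(α_4 − α_j) = 8·7 = 56 ≡ 1 (mod 11).
Step 5: correct position 4: c_4 = r_4 − e = 4 − 1 ≡ 3 (mod 11). Hence c = [0, 6, 7, 3, 4].
  Check: interpolating c through the α_i gives m(x) = 1 + 5·x (degree < 2) with m(α_i) = c_i for every i, so c is indeed a codeword.


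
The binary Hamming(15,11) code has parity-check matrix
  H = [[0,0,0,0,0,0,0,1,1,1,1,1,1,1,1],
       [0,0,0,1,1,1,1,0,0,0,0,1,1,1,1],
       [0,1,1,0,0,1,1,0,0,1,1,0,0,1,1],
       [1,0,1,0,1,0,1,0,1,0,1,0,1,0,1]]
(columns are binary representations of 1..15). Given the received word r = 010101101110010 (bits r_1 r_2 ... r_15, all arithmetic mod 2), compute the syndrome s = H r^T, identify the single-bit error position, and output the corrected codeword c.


s = (0, 0, 0, 1)^T, error position = 1, corrected codeword c = 110101101110010

Compute s = H r^T mod 2 one row at a time:
  s_1 = 0 + 1 + 1 + 1 + 0 + 0 + 1 + 0 = 4 ≡ 0 (mod 2).
  s_2 = 1 + 0 + 1 + 1 + 0 + 0 + 1 + 0 = 4 ≡ 0 (mod 2).
  s_3 = 1 + 0 + 1 + 1 + 1 + 1 + 1 + 0 = 6 ≡ 0 (mod 2).
  s_4 = 0 + 0 + 0 + 1 + 1 + 1 + 0 + 0 = 3 ≡ 1 (mod 2).
s = (0, 0, 0, 1)^T — this equals column 1 of H (binary 0001), so error is at position 1.
Correct: flip bit 1 of r = 010101101110010 to get c = 110101101110010.


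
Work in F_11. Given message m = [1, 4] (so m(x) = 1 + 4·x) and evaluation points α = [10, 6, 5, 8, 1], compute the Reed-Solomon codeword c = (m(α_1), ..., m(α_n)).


c = [8, 3, 10, 0, 5]

Message polynomial: m(x) = 1 + 4·x (mod 11).
For each evaluation point α_i, compute m(α_i) mod 11:
  α_1 = 10: Horner steps 4 → 8, so m(10) = 8.
  α_2 = 6: Horner steps 4 → 3, so m(6) = 3.
  α_3 = 5: Horner steps 4 → 10, so m(5) = 10.
  α_4 = 8: Horner steps 4 → 0, so m(8) = 0.
  α_5 = 1: Horner steps 4 → 5, so m(1) = 5.
Codeword c = [8, 3, 10, 0, 5] ∈ F_11^5.


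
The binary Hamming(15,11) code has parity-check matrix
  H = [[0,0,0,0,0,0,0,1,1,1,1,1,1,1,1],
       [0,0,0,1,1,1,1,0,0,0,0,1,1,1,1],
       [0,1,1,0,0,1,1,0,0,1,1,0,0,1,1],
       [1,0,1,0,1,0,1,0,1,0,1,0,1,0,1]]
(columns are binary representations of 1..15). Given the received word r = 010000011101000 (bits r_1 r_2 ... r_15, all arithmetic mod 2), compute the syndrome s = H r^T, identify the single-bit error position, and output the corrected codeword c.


s = (0, 1, 0, 1)^T, error position = 5, corrected codeword c = 010010011101000

Compute s = H r^T mod 2 one row at a time:
  s_1 = 1 + 1 + 1 + 0 + 1 + 0 + 0 + 0 = 4 ≡ 0 (mod 2).
  s_2 = 0 + 0 + 0 + 0 + 1 + 0 + 0 + 0 = 1 ≡ 1 (mod 2).
  s_3 = 1 + 0 + 0 + 0 + 1 + 0 + 0 + 0 = 2 ≡ 0 (mod 2).
  s_4 = 0 + 0 + 0 + 0 + 1 + 0 + 0 + 0 = 1 ≡ 1 (mod 2).
s = (0, 1, 0, 1)^T — this equals column 5 of H (binary 0101), so error is at position 5.
Correct: flip bit 5 of r = 010000011101000 to get c = 010010011101000.
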